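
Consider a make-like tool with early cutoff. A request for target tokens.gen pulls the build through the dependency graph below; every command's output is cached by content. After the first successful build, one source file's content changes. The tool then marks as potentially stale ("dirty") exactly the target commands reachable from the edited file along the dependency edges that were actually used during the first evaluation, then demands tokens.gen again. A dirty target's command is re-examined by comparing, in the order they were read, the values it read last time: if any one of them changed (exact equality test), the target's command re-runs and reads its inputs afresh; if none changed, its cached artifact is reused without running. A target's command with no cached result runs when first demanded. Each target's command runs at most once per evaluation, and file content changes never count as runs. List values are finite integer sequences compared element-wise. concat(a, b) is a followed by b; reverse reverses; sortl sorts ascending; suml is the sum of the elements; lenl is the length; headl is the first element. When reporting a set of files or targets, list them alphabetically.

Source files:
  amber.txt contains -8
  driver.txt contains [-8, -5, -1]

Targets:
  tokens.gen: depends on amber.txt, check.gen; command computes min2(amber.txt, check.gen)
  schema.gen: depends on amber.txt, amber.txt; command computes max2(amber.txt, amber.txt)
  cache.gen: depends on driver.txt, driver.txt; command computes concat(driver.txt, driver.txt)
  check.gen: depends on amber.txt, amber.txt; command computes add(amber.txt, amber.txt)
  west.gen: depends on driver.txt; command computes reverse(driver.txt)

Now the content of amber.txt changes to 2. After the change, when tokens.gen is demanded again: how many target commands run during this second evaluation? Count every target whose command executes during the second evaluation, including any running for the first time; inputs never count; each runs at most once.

First demand of the output computes:
  check.gen = add(-8, -8) = -16
  tokens.gen = min2(-8, -16) = -16

After the edit, cleaning proceeds:
  check.gen: a read changed (amber.txt -8->2; amber.txt -8->2) — executes, giving 4.
  tokens.gen: a read changed (amber.txt -8->2; check.gen -16->4) — executes, giving 2.

2 target commands run: check.gen, tokens.gen.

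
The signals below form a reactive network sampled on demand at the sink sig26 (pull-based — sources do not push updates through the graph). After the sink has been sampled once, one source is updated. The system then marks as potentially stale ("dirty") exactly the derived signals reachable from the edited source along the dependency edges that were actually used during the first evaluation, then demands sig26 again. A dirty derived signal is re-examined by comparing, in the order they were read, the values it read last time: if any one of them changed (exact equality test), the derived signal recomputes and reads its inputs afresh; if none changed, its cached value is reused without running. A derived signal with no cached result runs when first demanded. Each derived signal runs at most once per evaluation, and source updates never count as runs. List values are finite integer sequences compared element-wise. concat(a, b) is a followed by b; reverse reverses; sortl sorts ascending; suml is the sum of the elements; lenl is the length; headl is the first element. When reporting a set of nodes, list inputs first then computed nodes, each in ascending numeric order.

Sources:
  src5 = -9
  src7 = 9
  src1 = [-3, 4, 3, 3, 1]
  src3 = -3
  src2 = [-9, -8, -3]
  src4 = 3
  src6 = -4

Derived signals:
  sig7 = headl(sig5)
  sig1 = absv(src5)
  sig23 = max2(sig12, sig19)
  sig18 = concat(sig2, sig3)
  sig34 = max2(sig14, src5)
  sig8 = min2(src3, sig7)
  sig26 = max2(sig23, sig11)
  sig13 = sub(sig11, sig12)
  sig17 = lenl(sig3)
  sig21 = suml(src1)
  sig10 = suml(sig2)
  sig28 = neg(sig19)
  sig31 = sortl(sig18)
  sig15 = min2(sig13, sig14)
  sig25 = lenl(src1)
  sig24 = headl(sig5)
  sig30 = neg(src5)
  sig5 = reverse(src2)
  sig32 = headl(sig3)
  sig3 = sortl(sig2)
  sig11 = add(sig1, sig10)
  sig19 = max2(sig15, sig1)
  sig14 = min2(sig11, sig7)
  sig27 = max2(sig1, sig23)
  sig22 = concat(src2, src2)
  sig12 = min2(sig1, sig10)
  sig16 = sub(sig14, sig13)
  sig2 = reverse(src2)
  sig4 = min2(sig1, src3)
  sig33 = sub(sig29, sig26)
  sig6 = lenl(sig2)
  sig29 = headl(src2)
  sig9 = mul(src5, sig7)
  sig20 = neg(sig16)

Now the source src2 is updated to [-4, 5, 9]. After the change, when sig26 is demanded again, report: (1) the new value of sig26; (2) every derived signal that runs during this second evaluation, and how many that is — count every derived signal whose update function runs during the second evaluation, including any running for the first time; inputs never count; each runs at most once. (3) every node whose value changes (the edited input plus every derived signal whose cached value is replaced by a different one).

sig26 now evaluates to 19.
Run set: sig2, sig5, sig7, sig10, sig11, sig12, sig13, sig14, sig15, sig19, sig23, sig26 (12 run).
Changed values: src2, sig2, sig5, sig7, sig10, sig11, sig12, sig13, sig14, sig15, sig26.

Initial pass — values computed on the first demand:
  sig1 = absv(-9) = 9
  sig2 = reverse([-9, -8, -3]) = [-3, -8, -9]
  sig5 = reverse([-9, -8, -3]) = [-3, -8, -9]
  sig7 = headl([-3, -8, -9]) = -3
  sig10 = suml([-3, -8, -9]) = -20
  sig11 = add(9, -20) = -11
  sig12 = min2(9, -20) = -20
  sig13 = sub(-11, -20) = 9
  sig14 = min2(-11, -3) = -11
  sig15 = min2(9, -11) = -11
  sig19 = max2(-11, 9) = 9
  sig23 = max2(-20, 9) = 9
  sig26 = max2(9, -11) = 9

Second demand — change propagation:
  sig2: re-runs because src2 [-9, -8, -3]->[-4, 5, 9]; new result [9, 5, -4].
  sig5: re-runs because src2 [-9, -8, -3]->[-4, 5, 9]; new result [9, 5, -4].
  sig7: re-runs because sig5 [-3, -8, -9]->[9, 5, -4]; new result 9.
  sig10: re-runs because sig2 [-3, -8, -9]->[9, 5, -4]; new result 10.
  sig11: re-runs because sig10 -20->10; new result 19.
  sig12: re-runs because sig10 -20->10; new result 9.
  sig13: re-runs because sig11 -11->19; sig12 -20->9; new result 10.
  sig14: re-runs because sig11 -11->19; sig7 -3->9; new result 9.
  sig15: re-runs because sig13 9->10; sig14 -11->9; new result 9.
  sig19: re-runs because sig15 -11->9; new result 9 (unchanged).
  sig23: re-runs because sig12 -20->9; new result 9 (unchanged).
  sig26: re-runs because sig11 -11->19; new result 19.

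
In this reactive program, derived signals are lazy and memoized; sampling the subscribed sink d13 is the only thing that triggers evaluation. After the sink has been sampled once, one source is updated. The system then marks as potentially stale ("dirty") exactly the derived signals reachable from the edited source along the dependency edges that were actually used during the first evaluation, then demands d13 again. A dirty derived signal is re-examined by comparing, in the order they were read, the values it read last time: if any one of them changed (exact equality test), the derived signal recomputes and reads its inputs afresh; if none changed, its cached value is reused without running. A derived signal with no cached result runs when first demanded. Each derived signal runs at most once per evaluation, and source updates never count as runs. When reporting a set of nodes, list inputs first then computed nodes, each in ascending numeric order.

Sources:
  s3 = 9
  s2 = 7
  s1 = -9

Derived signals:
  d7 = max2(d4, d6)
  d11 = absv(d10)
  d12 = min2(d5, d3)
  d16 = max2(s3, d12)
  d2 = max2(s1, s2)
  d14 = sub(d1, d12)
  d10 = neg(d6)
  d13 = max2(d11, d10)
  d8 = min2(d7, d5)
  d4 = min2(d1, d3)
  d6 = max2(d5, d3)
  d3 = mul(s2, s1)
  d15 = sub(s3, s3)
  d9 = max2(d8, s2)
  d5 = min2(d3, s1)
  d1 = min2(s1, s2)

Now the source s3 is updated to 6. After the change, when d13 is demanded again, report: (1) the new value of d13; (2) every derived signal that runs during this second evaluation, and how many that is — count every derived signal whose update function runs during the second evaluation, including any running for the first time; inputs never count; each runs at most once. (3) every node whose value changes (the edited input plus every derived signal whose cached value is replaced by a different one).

First demand of the output computes:
  d3 = mul(7, -9) = -63
  d5 = min2(-63, -9) = -63
  d6 = max2(-63, -63) = -63
  d10 = neg(-63) = 63
  d11 = absv(63) = 63
  d13 = max2(63, 63) = 63

After the edit, cleaning proceeds:
  s3 only reaches undemanded nodes; the second demand re-runs nothing.

Note the shortcut — s3 feeds only undemanded nodes, so no recomputation happens.

Demanding d13 again yields 63.
0 derived signals run: none.
The nodes whose values change: s3.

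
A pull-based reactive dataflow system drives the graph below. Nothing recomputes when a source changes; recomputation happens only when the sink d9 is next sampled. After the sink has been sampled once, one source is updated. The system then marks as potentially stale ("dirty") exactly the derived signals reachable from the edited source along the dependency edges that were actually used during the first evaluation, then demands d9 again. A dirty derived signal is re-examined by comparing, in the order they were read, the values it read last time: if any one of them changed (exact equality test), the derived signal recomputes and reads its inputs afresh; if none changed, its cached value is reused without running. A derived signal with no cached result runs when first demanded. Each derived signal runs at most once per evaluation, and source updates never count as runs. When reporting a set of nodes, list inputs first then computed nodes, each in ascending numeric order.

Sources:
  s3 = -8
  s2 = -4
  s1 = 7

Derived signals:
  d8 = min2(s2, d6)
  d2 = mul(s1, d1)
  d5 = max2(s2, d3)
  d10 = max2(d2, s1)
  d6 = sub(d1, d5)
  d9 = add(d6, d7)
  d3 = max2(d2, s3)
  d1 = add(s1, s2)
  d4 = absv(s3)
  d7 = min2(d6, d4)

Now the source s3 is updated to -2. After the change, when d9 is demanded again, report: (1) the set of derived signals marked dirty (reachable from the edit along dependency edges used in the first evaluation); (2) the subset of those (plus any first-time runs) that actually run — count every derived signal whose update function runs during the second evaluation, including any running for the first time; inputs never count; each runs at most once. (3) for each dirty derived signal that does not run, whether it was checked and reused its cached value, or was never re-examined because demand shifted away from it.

Marked dirty: d3, d4, d5, d6, d7, d9.
Derived signals that run: d3, d4, d7 — 3 in total.
Checked but reused from cache: d5, d6, d9.
Key observation: the cutoff stops propagation at d5 — its inputs' values are unchanged, so it reuses its cache.

First evaluation (everything demanded from the output):
  d1 = add(7, -4) = 3
  d2 = mul(7, 3) = 21
  d3 = max2(21, -8) = 21
  d4 = absv(-8) = 8
  d5 = max2(-4, 21) = 21
  d6 = sub(3, 21) = -18
  d7 = min2(-18, 8) = -18
  d9 = add(-18, -18) = -36

Propagation after the edit:
  d3: runs — s3 -8->-2; result 21 (same value as before).
  d4: runs — s3 -8->-2; result 2.
  d5: checked — values it read are unchanged (s2 unchanged, d3 unchanged); reused cached 21 without running.
  d6: checked — values it read are unchanged (d1 unchanged, d5 unchanged); reused cached -18 without running.
  d7: runs — d4 8->2; result -18 (same value as before).
  d9: checked — values it read are unchanged (d6 unchanged, d7 unchanged); reused cached -36 without running.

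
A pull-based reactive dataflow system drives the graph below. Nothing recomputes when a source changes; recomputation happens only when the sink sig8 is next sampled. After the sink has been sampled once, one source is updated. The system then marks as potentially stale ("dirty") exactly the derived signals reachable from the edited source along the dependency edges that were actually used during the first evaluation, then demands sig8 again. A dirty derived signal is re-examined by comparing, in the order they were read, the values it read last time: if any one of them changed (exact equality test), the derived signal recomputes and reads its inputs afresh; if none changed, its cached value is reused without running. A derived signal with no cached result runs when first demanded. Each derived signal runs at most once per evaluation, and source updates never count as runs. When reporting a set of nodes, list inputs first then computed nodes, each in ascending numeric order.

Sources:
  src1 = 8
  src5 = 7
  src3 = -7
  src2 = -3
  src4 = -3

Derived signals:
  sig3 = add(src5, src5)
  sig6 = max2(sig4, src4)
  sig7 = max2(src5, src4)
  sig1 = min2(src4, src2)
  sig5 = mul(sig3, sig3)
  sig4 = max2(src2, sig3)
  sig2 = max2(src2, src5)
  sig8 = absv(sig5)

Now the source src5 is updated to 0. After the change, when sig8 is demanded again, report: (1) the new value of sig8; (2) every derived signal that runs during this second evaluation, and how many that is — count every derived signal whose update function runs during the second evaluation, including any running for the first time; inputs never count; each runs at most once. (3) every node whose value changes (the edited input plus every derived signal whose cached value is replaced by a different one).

New value of sig8: 0.
Derived signals that run: sig3, sig5, sig8 — 3 in total.
Values that change: src5, sig3, sig5, sig8.

First evaluation (everything demanded from the output):
  sig3 = add(7, 7) = 14
  sig5 = mul(14, 14) = 196
  sig8 = absv(196) = 196

Propagation after the edit:
  sig3: runs — src5 7->0; src5 7->0; result 0.
  sig5: runs — sig3 14->0; sig3 14->0; result 0.
  sig8: runs — sig5 196->0; result 0.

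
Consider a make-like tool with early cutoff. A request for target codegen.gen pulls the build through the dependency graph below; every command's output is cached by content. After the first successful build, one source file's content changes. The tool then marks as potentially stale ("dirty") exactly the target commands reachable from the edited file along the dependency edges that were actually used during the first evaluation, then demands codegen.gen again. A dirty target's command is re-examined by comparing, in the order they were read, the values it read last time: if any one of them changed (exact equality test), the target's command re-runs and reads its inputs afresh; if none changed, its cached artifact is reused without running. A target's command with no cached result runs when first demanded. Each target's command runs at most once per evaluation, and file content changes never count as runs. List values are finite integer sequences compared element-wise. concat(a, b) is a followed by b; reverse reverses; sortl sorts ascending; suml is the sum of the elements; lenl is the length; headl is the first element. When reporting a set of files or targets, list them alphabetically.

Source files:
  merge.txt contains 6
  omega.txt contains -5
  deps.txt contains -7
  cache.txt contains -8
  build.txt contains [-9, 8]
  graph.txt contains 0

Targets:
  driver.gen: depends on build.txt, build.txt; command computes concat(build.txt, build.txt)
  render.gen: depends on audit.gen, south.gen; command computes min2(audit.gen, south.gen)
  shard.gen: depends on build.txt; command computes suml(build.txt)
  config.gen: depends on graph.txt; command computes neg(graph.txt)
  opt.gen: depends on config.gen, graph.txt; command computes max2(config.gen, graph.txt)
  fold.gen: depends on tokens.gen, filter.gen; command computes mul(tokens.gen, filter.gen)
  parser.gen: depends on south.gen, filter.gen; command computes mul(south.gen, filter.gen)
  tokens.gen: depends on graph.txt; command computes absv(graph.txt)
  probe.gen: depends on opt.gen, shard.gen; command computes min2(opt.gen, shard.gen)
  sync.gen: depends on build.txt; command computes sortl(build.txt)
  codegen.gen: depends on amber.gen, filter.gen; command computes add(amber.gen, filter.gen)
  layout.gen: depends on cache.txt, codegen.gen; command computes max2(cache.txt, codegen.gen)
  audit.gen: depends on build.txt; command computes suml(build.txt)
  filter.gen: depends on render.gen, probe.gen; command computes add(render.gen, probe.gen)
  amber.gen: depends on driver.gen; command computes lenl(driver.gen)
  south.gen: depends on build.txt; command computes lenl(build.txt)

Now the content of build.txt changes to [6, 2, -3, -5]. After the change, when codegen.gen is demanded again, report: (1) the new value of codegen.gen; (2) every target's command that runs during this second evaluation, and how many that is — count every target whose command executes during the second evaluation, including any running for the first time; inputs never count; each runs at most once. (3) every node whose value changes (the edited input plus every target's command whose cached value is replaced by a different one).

Demanding codegen.gen again yields 8.
9 target commands run: amber.gen, audit.gen, codegen.gen, driver.gen, filter.gen, probe.gen, render.gen, shard.gen, south.gen.
The nodes whose values change: amber.gen, audit.gen, build.txt, codegen.gen, driver.gen, filter.gen, probe.gen, render.gen, shard.gen, south.gen.

First demand of the output computes:
  audit.gen = suml([-9, 8]) = -1
  config.gen = neg(0) = 0
  driver.gen = concat([-9, 8], [-9, 8]) = [-9, 8, -9, 8]
  amber.gen = lenl([-9, 8, -9, 8]) = 4
  opt.gen = max2(0, 0) = 0
  shard.gen = suml([-9, 8]) = -1
  probe.gen = min2(0, -1) = -1
  south.gen = lenl([-9, 8]) = 2
  render.gen = min2(-1, 2) = -1
  filter.gen = add(-1, -1) = -2
  codegen.gen = add(4, -2) = 2

After the edit, cleaning proceeds:
  audit.gen: a read changed (build.txt [-9, 8]->[6, 2, -3, -5]) — executes, giving 0.
  driver.gen: a read changed (build.txt [-9, 8]->[6, 2, -3, -5]; build.txt [-9, 8]->[6, 2, -3, -5]) — executes, giving [6, 2, -3, -5, 6, 2, -3, -5].
  amber.gen: a read changed (driver.gen [-9, 8, -9, 8]->[6, 2, -3, -5, 6, 2, -3, -5]) — executes, giving 8.
  shard.gen: a read changed (build.txt [-9, 8]->[6, 2, -3, -5]) — executes, giving 0.
  probe.gen: a read changed (shard.gen -1->0) — executes, giving 0.
  south.gen: a read changed (build.txt [-9, 8]->[6, 2, -3, -5]) — executes, giving 4.
  render.gen: a read changed (audit.gen -1->0; south.gen 2->4) — executes, giving 0.
  filter.gen: a read changed (render.gen -1->0; probe.gen -1->0) — executes, giving 0.
  codegen.gen: a read changed (amber.gen 4->8; filter.gen -2->0) — executes, giving 8.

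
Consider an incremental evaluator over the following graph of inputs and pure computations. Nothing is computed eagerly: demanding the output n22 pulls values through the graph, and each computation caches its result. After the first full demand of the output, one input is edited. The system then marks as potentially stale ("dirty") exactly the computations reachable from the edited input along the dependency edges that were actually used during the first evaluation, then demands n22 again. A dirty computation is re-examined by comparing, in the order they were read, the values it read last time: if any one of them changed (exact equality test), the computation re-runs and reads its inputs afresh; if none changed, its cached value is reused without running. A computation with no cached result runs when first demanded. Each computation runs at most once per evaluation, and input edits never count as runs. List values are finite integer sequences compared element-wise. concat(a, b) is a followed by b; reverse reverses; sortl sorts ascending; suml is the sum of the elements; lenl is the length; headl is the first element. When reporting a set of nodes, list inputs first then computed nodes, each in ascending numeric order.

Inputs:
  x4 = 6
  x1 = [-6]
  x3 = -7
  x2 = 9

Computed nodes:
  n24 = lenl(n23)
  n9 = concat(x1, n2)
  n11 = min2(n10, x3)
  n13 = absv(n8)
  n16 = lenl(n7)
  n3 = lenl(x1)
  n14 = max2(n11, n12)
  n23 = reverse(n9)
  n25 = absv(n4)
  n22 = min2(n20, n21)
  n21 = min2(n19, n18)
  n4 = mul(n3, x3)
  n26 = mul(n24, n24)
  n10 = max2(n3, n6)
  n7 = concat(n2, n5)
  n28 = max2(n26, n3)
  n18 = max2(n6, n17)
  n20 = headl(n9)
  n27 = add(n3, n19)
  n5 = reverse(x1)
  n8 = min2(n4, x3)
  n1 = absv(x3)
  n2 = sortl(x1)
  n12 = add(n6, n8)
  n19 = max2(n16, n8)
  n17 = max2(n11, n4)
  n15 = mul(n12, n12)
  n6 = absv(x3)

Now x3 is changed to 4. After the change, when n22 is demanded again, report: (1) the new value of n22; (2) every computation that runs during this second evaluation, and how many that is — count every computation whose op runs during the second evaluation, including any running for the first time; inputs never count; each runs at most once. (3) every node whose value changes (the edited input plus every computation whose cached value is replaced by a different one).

n22 now evaluates to -6.
Run set: n4, n6, n8, n10, n11, n17, n18, n19, n21, n22 (10 run).
Changed values: x3, n4, n6, n8, n10, n11, n17, n18, n19, n21.

Initial pass — values computed on the first demand:
  n2 = sortl([-6]) = [-6]
  n3 = lenl([-6]) = 1
  n4 = mul(1, -7) = -7
  n5 = reverse([-6]) = [-6]
  n6 = absv(-7) = 7
  n7 = concat([-6], [-6]) = [-6, -6]
  n8 = min2(-7, -7) = -7
  n9 = concat([-6], [-6]) = [-6, -6]
  n10 = max2(1, 7) = 7
  n11 = min2(7, -7) = -7
  n16 = lenl([-6, -6]) = 2
  n17 = max2(-7, -7) = -7
  n18 = max2(7, -7) = 7
  n19 = max2(2, -7) = 2
  n20 = headl([-6, -6]) = -6
  n21 = min2(2, 7) = 2
  n22 = min2(-6, 2) = -6

Second demand — change propagation:
  n4: re-runs because x3 -7->4; new result 4.
  n6: re-runs because x3 -7->4; new result 4.
  n8: re-runs because n4 -7->4; x3 -7->4; new result 4.
  n10: re-runs because n6 7->4; new result 4.
  n11: re-runs because n10 7->4; x3 -7->4; new result 4.
  n17: re-runs because n11 -7->4; n4 -7->4; new result 4.
  n18: re-runs because n6 7->4; n17 -7->4; new result 4.
  n19: re-runs because n8 -7->4; new result 4.
  n21: re-runs because n19 2->4; n18 7->4; new result 4.
  n22: re-runs because n21 2->4; new result -6 (unchanged).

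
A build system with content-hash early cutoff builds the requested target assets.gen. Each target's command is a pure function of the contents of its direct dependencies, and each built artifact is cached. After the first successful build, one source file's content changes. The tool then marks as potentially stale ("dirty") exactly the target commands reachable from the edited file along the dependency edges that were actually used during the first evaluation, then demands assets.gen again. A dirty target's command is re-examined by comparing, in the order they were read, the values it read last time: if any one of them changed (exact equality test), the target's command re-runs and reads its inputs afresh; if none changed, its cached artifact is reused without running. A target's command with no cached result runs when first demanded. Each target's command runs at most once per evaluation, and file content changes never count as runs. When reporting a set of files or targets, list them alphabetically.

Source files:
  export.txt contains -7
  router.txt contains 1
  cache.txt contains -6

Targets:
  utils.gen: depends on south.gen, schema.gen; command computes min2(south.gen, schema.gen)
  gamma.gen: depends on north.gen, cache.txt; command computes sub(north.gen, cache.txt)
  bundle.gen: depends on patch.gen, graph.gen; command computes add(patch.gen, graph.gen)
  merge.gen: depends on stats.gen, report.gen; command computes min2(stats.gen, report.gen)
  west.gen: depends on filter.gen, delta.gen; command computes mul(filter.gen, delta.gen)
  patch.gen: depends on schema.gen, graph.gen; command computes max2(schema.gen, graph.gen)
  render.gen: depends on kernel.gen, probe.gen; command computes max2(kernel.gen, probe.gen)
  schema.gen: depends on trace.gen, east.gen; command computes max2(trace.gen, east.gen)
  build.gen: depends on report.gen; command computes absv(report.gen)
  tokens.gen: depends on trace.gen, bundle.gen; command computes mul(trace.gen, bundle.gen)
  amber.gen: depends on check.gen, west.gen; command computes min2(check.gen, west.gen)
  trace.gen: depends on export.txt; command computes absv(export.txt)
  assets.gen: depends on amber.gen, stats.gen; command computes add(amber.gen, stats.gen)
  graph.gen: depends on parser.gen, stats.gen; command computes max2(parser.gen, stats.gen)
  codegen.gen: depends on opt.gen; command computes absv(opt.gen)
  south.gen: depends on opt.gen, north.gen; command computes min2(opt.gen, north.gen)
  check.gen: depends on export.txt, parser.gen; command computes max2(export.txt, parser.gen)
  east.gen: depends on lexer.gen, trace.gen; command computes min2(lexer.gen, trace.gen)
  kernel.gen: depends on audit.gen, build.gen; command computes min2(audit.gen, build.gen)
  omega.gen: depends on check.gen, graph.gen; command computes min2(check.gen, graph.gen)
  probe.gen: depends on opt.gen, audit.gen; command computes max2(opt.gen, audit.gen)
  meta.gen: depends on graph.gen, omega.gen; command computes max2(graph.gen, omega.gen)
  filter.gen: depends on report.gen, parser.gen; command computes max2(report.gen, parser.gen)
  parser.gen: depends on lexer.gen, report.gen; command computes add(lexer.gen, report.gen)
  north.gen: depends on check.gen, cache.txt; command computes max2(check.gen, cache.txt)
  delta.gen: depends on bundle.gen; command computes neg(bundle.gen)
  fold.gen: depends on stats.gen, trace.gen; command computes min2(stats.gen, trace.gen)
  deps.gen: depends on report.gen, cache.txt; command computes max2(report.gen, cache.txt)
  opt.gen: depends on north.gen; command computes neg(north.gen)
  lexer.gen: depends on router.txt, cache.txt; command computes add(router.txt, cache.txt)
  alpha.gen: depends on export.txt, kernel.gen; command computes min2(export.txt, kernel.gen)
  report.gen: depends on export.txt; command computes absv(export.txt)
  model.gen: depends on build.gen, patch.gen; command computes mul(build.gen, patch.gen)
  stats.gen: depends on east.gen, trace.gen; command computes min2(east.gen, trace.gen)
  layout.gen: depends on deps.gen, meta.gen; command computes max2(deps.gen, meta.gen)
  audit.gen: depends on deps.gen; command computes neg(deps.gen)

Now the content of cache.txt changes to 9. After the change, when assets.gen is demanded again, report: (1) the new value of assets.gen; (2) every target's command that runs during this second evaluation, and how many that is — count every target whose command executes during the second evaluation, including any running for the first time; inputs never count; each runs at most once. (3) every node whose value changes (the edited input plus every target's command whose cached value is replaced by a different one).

New value of assets.gen: -571.
Target commands that run: amber.gen, assets.gen, bundle.gen, check.gen, delta.gen, east.gen, filter.gen, graph.gen, lexer.gen, parser.gen, patch.gen, schema.gen, stats.gen, west.gen — 14 in total.
Values that change: amber.gen, assets.gen, bundle.gen, cache.txt, check.gen, delta.gen, east.gen, filter.gen, graph.gen, lexer.gen, parser.gen, patch.gen, stats.gen, west.gen.

First evaluation (everything demanded from the output):
  lexer.gen = add(1, -6) = -5
  report.gen = absv(-7) = 7
  parser.gen = add(-5, 7) = 2
  check.gen = max2(-7, 2) = 2
  filter.gen = max2(7, 2) = 7
  trace.gen = absv(-7) = 7
  east.gen = min2(-5, 7) = -5
  schema.gen = max2(7, -5) = 7
  stats.gen = min2(-5, 7) = -5
  graph.gen = max2(2, -5) = 2
  patch.gen = max2(7, 2) = 7
  bundle.gen = add(7, 2) = 9
  delta.gen = neg(9) = -9
  west.gen = mul(7, -9) = -63
  amber.gen = min2(2, -63) = -63
  assets.gen = add(-63, -5) = -68

Propagation after the edit:
  lexer.gen: runs — cache.txt -6->9; result 10.
  east.gen: runs — lexer.gen -5->10; result 7.
  parser.gen: runs — lexer.gen -5->10; result 17.
  check.gen: runs — parser.gen 2->17; result 17.
  filter.gen: runs — parser.gen 2->17; result 17.
  schema.gen: runs — east.gen -5->7; result 7 (same value as before).
  stats.gen: runs — east.gen -5->7; result 7.
  graph.gen: runs — parser.gen 2->17; stats.gen -5->7; result 17.
  patch.gen: runs — graph.gen 2->17; result 17.
  bundle.gen: runs — patch.gen 7->17; graph.gen 2->17; result 34.
  delta.gen: runs — bundle.gen 9->34; result -34.
  west.gen: runs — filter.gen 7->17; delta.gen -9->-34; result -578.
  amber.gen: runs — check.gen 2->17; west.gen -63->-578; result -578.
  assets.gen: runs — amber.gen -63->-578; stats.gen -5->7; result -571.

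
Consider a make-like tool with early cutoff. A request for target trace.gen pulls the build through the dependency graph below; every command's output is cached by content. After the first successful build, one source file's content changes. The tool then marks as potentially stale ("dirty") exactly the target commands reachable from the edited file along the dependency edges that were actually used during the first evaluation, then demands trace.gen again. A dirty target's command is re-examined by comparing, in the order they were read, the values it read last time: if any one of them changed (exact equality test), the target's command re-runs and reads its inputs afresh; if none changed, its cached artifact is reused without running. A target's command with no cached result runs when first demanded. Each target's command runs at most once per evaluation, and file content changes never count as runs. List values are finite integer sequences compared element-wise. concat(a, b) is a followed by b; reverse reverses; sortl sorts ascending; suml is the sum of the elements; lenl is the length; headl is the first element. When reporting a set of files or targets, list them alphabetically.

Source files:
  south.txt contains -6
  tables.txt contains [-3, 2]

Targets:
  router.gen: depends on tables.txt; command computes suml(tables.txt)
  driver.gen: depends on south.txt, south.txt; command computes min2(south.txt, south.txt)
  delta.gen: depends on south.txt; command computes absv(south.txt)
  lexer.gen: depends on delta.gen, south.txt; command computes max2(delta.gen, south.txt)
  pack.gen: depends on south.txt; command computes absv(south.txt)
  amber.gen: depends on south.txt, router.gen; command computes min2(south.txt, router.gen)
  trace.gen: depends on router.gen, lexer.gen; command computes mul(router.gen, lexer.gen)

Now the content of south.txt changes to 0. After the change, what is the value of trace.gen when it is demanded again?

First demand of the output computes:
  delta.gen = absv(-6) = 6
  lexer.gen = max2(6, -6) = 6
  router.gen = suml([-3, 2]) = -1
  trace.gen = mul(-1, 6) = -6

After the edit, cleaning proceeds:
  delta.gen: a read changed (south.txt -6->0) — executes, giving 0.
  lexer.gen: a read changed (delta.gen 6->0; south.txt -6->0) — executes, giving 0.
  trace.gen: a read changed (lexer.gen 6->0) — executes, giving 0.

Demanding trace.gen again yields 0.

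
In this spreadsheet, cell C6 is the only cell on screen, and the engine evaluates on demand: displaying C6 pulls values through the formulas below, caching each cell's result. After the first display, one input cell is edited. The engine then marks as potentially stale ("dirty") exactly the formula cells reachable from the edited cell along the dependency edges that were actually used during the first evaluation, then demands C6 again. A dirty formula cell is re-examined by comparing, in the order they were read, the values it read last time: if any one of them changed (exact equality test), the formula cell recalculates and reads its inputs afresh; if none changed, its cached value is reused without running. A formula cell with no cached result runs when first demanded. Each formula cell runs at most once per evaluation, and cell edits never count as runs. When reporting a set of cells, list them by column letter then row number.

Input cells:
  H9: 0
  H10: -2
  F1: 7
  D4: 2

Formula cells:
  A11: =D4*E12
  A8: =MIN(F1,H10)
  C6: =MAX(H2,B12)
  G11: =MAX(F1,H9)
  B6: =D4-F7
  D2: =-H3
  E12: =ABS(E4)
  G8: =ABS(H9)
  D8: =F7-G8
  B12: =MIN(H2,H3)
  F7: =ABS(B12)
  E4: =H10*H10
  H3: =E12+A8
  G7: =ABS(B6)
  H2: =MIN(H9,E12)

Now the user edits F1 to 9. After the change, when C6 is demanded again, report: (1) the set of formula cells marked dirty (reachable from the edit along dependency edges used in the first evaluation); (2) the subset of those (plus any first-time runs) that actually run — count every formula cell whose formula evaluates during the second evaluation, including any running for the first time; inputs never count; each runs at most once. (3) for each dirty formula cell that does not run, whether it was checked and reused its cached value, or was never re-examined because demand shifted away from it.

Dirty set: A8, B12, C6, H3.
Run set: A8 (1 run).
Re-examined without running (cache reused): B12, C6, H3.
The important point: A8 recomputes to an identical value, and the output ends up unchanged.

Initial pass — values computed on the first demand:
  A8 = MIN(7, -2) = -2
  E4 = -2 * -2 = 4
  E12 = ABS(4) = 4
  H2 = MIN(0, 4) = 0
  H3 = 4 + -2 = 2
  B12 = MIN(0, 2) = 0
  C6 = MAX(0, 0) = 0

Second demand — change propagation:
  A8: re-runs because F1 7->9; new result -2 (unchanged).
  H3: re-examined; everything it read last time is the same (E12 unchanged, A8 unchanged) — cache 2 kept, no run.
  B12: re-examined; everything it read last time is the same (H2 unchanged, H3 unchanged) — cache 0 kept, no run.
  C6: re-examined; everything it read last time is the same (H2 unchanged, B12 unchanged) — cache 0 kept, no run.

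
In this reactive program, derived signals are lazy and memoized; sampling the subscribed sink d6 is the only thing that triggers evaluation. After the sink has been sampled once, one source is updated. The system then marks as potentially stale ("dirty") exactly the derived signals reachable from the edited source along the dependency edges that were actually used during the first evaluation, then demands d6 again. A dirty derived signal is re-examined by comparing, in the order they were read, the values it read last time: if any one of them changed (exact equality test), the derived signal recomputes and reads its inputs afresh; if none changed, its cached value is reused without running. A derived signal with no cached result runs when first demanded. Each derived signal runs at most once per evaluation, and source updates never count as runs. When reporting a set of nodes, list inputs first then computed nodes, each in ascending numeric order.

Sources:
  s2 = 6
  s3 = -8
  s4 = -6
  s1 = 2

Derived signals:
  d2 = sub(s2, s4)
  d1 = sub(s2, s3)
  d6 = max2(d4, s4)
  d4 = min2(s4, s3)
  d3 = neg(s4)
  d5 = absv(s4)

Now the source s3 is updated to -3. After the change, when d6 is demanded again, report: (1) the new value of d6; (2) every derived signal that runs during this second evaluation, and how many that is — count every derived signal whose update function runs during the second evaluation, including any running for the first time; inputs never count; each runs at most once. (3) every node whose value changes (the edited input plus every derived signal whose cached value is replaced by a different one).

Demanding d6 again yields -6.
2 derived signals run: d4, d6.
The nodes whose values change: s3, d4.

First demand of the output computes:
  d4 = min2(-6, -8) = -8
  d6 = max2(-8, -6) = -6

After the edit, cleaning proceeds:
  d4: a read changed (s3 -8->-3) — executes, giving -6.
  d6: a read changed (d4 -8->-6) — executes, giving -6 — identical to its old value.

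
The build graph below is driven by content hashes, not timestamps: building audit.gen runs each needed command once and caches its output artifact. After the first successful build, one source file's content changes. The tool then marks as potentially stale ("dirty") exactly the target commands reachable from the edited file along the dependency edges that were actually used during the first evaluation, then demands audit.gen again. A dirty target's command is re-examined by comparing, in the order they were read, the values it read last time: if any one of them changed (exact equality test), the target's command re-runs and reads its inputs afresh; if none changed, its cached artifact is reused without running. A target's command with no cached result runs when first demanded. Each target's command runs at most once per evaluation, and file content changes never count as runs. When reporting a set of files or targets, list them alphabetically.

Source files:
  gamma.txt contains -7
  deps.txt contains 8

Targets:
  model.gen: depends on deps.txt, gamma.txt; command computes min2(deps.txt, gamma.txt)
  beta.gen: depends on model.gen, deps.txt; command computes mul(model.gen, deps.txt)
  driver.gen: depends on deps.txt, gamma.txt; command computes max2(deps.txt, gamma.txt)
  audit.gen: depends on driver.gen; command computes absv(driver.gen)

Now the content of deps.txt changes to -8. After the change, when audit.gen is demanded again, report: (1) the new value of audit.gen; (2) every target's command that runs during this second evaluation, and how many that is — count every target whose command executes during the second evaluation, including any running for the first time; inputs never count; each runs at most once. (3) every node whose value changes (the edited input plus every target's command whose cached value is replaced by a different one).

audit.gen now evaluates to 7.
Run set: audit.gen, driver.gen (2 run).
Changed values: audit.gen, deps.txt, driver.gen.

Initial pass — values computed on the first demand:
  driver.gen = max2(8, -7) = 8
  audit.gen = absv(8) = 8

Second demand — change propagation:
  driver.gen: re-runs because deps.txt 8->-8; new result -7.
  audit.gen: re-runs because driver.gen 8->-7; new result 7.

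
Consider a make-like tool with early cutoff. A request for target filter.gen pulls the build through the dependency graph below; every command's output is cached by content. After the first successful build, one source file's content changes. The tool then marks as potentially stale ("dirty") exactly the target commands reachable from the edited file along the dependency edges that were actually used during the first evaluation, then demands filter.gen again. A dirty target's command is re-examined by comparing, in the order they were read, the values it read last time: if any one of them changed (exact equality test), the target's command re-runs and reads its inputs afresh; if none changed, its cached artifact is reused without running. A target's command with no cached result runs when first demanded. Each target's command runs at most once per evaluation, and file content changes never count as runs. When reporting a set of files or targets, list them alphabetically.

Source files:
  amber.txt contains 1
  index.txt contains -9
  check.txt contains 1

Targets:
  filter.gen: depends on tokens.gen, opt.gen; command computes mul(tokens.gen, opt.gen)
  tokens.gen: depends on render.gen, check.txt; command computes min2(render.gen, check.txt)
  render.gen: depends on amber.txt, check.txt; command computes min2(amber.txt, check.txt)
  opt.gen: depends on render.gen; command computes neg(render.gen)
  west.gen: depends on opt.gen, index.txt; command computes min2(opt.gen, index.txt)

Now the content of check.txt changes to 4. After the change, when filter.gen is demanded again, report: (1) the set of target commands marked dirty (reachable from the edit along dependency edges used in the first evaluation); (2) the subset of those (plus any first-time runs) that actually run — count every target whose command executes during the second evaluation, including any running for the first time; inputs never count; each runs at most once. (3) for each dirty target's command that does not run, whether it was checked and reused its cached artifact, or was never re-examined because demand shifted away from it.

The edit dirties: filter.gen, opt.gen, render.gen, tokens.gen.
2 target commands run: render.gen, tokens.gen.
Cache hits after checking: filter.gen, opt.gen.
Note where the cutoff bites: opt.gen is checked, finds nothing changed, and keeps its cache.

First demand of the output computes:
  render.gen = min2(1, 1) = 1
  opt.gen = neg(1) = -1
  tokens.gen = min2(1, 1) = 1
  filter.gen = mul(1, -1) = -1

After the edit, cleaning proceeds:
  render.gen: a read changed (check.txt 1->4) — executes, giving 1 — identical to its old value.
  opt.gen: dirty, but its reads are unchanged (render.gen unchanged); cached -1 stands.
  tokens.gen: a read changed (check.txt 1->4) — executes, giving 1 — identical to its old value.
  filter.gen: dirty, but its reads are unchanged (tokens.gen unchanged, opt.gen unchanged); cached -1 stands.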